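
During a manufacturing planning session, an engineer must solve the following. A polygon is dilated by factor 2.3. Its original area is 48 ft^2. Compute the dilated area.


Linear scale factor k = 2.3
Original area = 48 ft^2
Rule: under a linear scaling by k, areas scale by k^2.
k^2 = 2.3^2 = 5.29
New area = 48 * 5.29
New area = 253.92
253.92 ft^2


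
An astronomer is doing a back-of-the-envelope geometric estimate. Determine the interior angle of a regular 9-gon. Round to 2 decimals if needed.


Shape: regular nonagon (9 sides)
Formula: interior angle = (n - 2) * 180 / n
(n - 2) = 7
(n - 2) * 180 = 1260
angle = 1260 / 9
angle = 140
140 degrees


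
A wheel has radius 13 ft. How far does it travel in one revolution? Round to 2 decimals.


Shape: circle
Radius r = 13 ft
Formula: C = 2 * pi * r
C = 2 * pi * 13
C = 26 * pi
C = 81.68
81.68 ft


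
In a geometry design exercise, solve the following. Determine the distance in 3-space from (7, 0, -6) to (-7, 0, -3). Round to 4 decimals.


3D distance between two points
P1 = (7, 0, -6), P2 = (-7, 0, -3)
Formula: d = sqrt((x2-x1)^2 + (y2-y1)^2 + (z2-z1)^2)
dx = -7 - 7 = -14
dy = 0 - 0 = 0
dz = -3 - -6 = 3
dx^2 + dy^2 + dz^2 = 196 + 0 + 9 = 205
d = sqrt(205)
d = 14.3178
14.3178 units


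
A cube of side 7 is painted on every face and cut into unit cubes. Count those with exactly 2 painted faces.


Large cube: 7 x 7 x 7, cut into unit cubes.
n = 7, so n - 2 = 5
Cubes with 2 painted faces lie along the edges, excluding corners.
A cube has 12 edges; each contributes (n - 2) = 5 such cubes.
Count = 12 * 5 = 60
60 unit cubes


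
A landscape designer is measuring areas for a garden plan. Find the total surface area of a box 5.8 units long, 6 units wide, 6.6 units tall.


Shape: rectangular prism
l = 5.8 units, w = 6 units, h = 6.6 units
Formula: SA = 2(lw + lh + wh)
lw = 34.8, lh = 38.28, wh = 39.6
lw + lh + wh = 112.68
SA = 2 * 112.68
SA = 225.36
225.36 units^2


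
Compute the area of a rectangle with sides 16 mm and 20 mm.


Shape: rectangle
Length l = 16 mm, Width w = 20 mm
Formula: A = l * w
A = 16 * 20
A = 320
320 mm^2


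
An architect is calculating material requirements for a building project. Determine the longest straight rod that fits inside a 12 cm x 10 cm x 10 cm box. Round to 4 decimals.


Shape: rectangular box (space diagonal)
l = 12 cm, w = 10 cm, h = 10 cm
Visualize: the diagonal of the base, then a right triangle with that diagonal and the height.
Formula: d = sqrt(l^2 + w^2 + h^2)
l^2 + w^2 + h^2 = 144 + 100 + 100 = 344
d = sqrt(344)
d = 18.5472
18.5472 cm


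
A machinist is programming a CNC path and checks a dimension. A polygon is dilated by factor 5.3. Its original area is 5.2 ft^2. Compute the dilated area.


Linear scale factor k = 5.3
Original area = 5.2 ft^2
Rule: under a linear scaling by k, areas scale by k^2.
k^2 = 5.3^2 = 28.09
New area = 5.2 * 28.09
New area = 146.068
146.068 ft^2


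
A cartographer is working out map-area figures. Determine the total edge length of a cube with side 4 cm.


Shape: cube
Side s = 4 cm
A cube has 12 edges, all equal.
Formula: total edge length = 12 * s
Total = 12 * 4
Total = 48
48 cm


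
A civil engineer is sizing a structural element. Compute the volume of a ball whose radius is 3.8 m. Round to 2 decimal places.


Shape: sphere
Radius r = 3.8 m
Formula: V = (4/3) * pi * r^3
r^3 = 54.872
(4/3) * 54.872 = 73.162667
V = 73.162667 * pi
V = 229.85
229.85 m^3


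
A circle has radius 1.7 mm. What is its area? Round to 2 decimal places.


Shape: circle
Radius r = 1.7 mm
Formula: A = pi * r^2
r^2 = 1.7^2 = 2.89
A = pi * 2.89
A = 9.08
9.08 mm^2


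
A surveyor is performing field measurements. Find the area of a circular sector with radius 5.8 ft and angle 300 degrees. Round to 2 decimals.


Shape: circular sector
Radius r = 5.8 ft, Angle = 300 degrees
Formula: A = (angle/360) * pi * r^2
r^2 = 33.64
Fraction of circle = 300/360
A = (300/360) * pi * 33.64
A = 28.033333 * pi
A = 88.07
88.07 ft^2


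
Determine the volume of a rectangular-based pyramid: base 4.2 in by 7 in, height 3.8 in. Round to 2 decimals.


Shape: rectangular pyramid
Base: 4.2 in x 7 in, Height h = 3.8 in
Formula: V = (1/3) * base_area * h
base_area = 4.2 * 7 = 29.4
base_area * h = 29.4 * 3.8 = 111.72
V = 111.72 / 3
V = 37.24
37.24 in^3


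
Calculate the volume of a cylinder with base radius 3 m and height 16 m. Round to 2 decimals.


Shape: cylinder
Radius r = 3 m, Height h = 16 m
Formula: V = pi * r^2 * h
r^2 = 9
V = pi * 9 * 16
V = 144 * pi
V = 452.39
452.39 m^3


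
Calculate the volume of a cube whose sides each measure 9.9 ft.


Shape: cube
Side s = 9.9 ft
Formula: V = s^3
V = 9.9 * 9.9 * 9.9
V = 98.01 * 9.9
V = 970.299
970.299 ft^3


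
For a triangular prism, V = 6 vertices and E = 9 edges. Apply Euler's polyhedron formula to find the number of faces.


Polyhedron: triangular prism
Euler's formula for convex polyhedra: V - E + F = 2
Given: V = 6 vertices and E = 9 edges
Solve for F:
F = 2 + E - V = 2 + 9 - 6 = 5
5 faces


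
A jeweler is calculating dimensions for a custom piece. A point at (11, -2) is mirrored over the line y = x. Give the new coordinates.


Transformation: reflection
Original point: (11, -2)
Rule for reflection over y = x: (x, y) -> (y, x)
Apply: (11, -2) -> (-2, 11)
(-2, 11)


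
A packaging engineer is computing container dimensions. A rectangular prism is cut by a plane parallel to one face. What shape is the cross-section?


Solid: rectangular prism
Cutting plane: parallel to one face
Visualize the intersection of the plane with the solid's surface.
The boundary of the cut region is a rectangle.
rectangle


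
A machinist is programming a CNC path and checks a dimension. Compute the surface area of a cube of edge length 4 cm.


Shape: cube
Side s = 4 cm
A cube has 6 square faces.
Formula: SA = 6 * s^2
s^2 = 16
SA = 6 * 16
SA = 96
96 cm^2


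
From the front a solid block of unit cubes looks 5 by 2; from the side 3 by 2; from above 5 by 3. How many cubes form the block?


Orthographic views of a solid rectangular block:
Front view 5 x 2 -> length = 5, height = 2
Side view 3 x 2 -> width = 3, height = 2 (consistent)
Top view 5 x 3 -> confirms length = 5, width = 3
The block is 5 x 3 x 2.
Total unit cubes = 5 * 3 * 2 = 30
30 unit cubes


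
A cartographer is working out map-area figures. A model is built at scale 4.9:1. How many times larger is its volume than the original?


Linear scale factor k = 4.9
Rule: under a linear scaling by k, volumes scale by k^3.
k^3 = 4.9 * 4.9 * 4.9
k^3 = 24.01 * 4.9
k^3 = 117.649
Volume scales by a factor of 117.649.
117.649 (dimensionless)


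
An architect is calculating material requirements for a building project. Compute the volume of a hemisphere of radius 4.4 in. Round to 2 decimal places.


Shape: hemisphere (half of a sphere)
Radius r = 4.4 in
Formula: V = (1/2) * (4/3) * pi * r^3 = (2/3) * pi * r^3
r^3 = 85.184
(2/3) * 85.184 = 56.789333
V = 56.789333 * pi
V = 178.41
178.41 in^3


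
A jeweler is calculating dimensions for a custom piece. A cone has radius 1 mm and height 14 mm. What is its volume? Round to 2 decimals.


Shape: cone
Radius r = 1 mm, Height h = 14 mm
Formula: V = (1/3) * pi * r^2 * h
r^2 = 1
pi * r^2 * h = pi * 1 * 14 = 14 * pi
V = 14 * pi / 3
V = 14.66
14.66 mm^3


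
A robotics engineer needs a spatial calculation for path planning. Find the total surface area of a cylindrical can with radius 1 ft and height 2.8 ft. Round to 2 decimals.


Shape: closed cylinder
Radius r = 1 ft, Height h = 2.8 ft
Formula: SA = 2*pi*r^2 + 2*pi*r*h = 2*pi*r*(r + h)
r + h = 3.8
2 * r * (r + h) = 2 * 1 * 3.8 = 7.6
SA = 7.6 * pi
SA = 23.88
23.88 ft^2


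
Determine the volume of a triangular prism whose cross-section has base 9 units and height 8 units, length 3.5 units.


Shape: triangular prism
Triangle base = 9 units, triangle height = 8 units, prism length L = 3.5 units
Formula: V = (1/2 * b * h_tri) * L
Cross-section area = 0.5 * 9 * 8 = 36
V = 36 * 3.5
V = 126
126 units^3


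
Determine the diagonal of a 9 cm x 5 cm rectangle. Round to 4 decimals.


Shape: rectangle (diagonal via Pythagoras)
Sides: 9 cm and 5 cm
Formula: d = sqrt(l^2 + w^2)
l^2 = 81, w^2 = 25
l^2 + w^2 = 106
d = sqrt(106)
d = 10.2956
10.2956 cm


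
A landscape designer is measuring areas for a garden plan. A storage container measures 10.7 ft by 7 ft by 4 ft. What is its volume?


Shape: rectangular prism
l = 10.7 ft, w = 7 ft, h = 4 ft
Formula: V = l * w * h
V = 10.7 * 7 * 4
V = 74.9 * 4
V = 299.6
299.6 ft^3


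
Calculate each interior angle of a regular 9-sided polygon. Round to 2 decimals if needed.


Shape: regular nonagon (9 sides)
Formula: interior angle = (n - 2) * 180 / n
(n - 2) = 7
(n - 2) * 180 = 1260
angle = 1260 / 9
angle = 140
140 degrees


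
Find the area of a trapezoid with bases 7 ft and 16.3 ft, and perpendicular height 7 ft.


Shape: trapezoid
Parallel sides a = 7 ft, b = 16.3 ft; Height h = 7 ft
Formula: A = (a + b) * h / 2
a + b = 7 + 16.3 = 23.3
A = 23.3 * 7 / 2
A = 163.1 / 2
A = 81.55
81.55 ft^2


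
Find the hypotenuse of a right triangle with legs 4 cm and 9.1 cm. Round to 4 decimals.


Shape: right triangle
Legs a = 4 cm, b = 9.1 cm
Formula: c = sqrt(a^2 + b^2)
a^2 = 16, b^2 = 82.81
a^2 + b^2 = 98.81
c = sqrt(98.81)
c = 9.9403
9.9403 cm


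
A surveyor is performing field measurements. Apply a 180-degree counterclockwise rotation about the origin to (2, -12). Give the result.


Transformation: rotation about the origin
Original point: (2, -12)
Rule for 180 deg: (x, y) -> (-x, -y)
Apply: (2, -12) -> (-2, 12)
(-2, 12)


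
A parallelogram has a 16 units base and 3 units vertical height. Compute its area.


Shape: parallelogram
Base b = 16 units, Height h = 3 units
Formula: A = b * h
A = 16 * 3
A = 48
48 units^2


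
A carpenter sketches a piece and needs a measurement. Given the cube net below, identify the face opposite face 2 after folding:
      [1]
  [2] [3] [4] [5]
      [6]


Net: cross layout. Take square 3 as the base (bottom).
Fold the four squares in the horizontal row up around 3: 2 -> left, 4 -> right, 5 wraps to the top.
Fold 1 and 6 up from 3: 1 -> back, 6 -> front.
Opposite pairs are therefore: (1, 6), (2, 4), (3, 5).
Face 2 is opposite face 4.
face 4


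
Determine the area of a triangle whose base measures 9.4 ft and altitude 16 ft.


Shape: triangle
Base b = 9.4 ft, Height h = 16 ft
Formula: A = (1/2) * b * h
A = 0.5 * 9.4 * 16
A = 0.5 * 150.4
A = 75.2
75.2 ft^2


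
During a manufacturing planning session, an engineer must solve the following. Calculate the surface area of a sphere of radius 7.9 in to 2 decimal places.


Shape: sphere
Radius r = 7.9 in
Formula: SA = 4 * pi * r^2
r^2 = 62.41
SA = 4 * pi * 62.41
SA = 249.64 * pi
SA = 784.27
784.27 in^2


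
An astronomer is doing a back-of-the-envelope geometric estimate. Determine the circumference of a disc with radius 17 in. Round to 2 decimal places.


Shape: circle
Radius r = 17 in
Formula: C = 2 * pi * r
C = 2 * pi * 17
C = 34 * pi
C = 106.81
106.81 in


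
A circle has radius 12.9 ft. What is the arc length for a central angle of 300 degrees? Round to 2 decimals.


Shape: circular arc
Radius r = 12.9 ft, Angle = 300 degrees
Formula: L = (angle/360) * 2 * pi * r
2 * pi * r = 25.8 * pi
L = (300/360) * 25.8 * pi
L = 21.5 * pi
L = 67.54
67.54 ft


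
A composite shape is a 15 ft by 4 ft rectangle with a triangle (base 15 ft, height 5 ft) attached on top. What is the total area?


Composite shape: rectangle + triangle
Rectangle area = 15 * 4 = 60
Triangle area = 0.5 * 15 * 5 = 37.5
Total = 60 + 37.5
Total = 97.5
97.5 ft^2


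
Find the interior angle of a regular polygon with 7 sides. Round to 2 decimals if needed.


Shape: regular heptagon (7 sides)
Formula: interior angle = (n - 2) * 180 / n
(n - 2) = 5
(n - 2) * 180 = 900
angle = 900 / 7
angle = 128.57
128.57 degrees


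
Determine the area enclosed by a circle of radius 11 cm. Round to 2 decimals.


Shape: circle
Radius r = 11 cm
Formula: A = pi * r^2
r^2 = 11^2 = 121
A = pi * 121
A = 380.13
380.13 cm^2


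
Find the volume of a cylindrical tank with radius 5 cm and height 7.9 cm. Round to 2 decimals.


Shape: cylinder
Radius r = 5 cm, Height h = 7.9 cm
Formula: V = pi * r^2 * h
r^2 = 25
V = pi * 25 * 7.9
V = 197.5 * pi
V = 620.46
620.46 cm^3


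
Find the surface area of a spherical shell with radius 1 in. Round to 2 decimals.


Shape: sphere
Radius r = 1 in
Formula: SA = 4 * pi * r^2
r^2 = 1
SA = 4 * pi * 1
SA = 4 * pi
SA = 12.57
12.57 in^2


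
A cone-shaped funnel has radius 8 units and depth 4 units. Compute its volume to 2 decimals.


Shape: cone
Radius r = 8 units, Height h = 4 units
Formula: V = (1/3) * pi * r^2 * h
r^2 = 64
pi * r^2 * h = pi * 64 * 4 = 256 * pi
V = 256 * pi / 3
V = 268.08
268.08 units^3


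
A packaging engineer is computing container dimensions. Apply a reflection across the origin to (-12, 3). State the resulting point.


Transformation: reflection
Original point: (-12, 3)
Rule for reflection through the origin: (x, y) -> (-x, -y)
Apply: (-12, 3) -> (12, -3)
(12, -3)


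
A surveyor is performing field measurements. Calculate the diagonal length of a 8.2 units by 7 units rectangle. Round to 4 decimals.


Shape: rectangle (diagonal via Pythagoras)
Sides: 8.2 units and 7 units
Formula: d = sqrt(l^2 + w^2)
l^2 = 67.24, w^2 = 49
l^2 + w^2 = 116.24
d = sqrt(116.24)
d = 10.7815
10.7815 units


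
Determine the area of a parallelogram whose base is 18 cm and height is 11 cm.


Shape: parallelogram
Base b = 18 cm, Height h = 11 cm
Formula: A = b * h
A = 18 * 11
A = 198
198 cm^2


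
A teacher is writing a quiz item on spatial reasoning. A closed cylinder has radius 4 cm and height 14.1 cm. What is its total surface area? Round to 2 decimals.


Shape: closed cylinder
Radius r = 4 cm, Height h = 14.1 cm
Formula: SA = 2*pi*r^2 + 2*pi*r*h = 2*pi*r*(r + h)
r + h = 18.1
2 * r * (r + h) = 2 * 4 * 18.1 = 144.8
SA = 144.8 * pi
SA = 454.9
454.9 cm^2


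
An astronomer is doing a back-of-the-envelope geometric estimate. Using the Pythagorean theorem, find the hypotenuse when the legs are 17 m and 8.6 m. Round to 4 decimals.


Shape: right triangle
Legs a = 17 m, b = 8.6 m
Formula: c = sqrt(a^2 + b^2)
a^2 = 289, b^2 = 73.96
a^2 + b^2 = 362.96
c = sqrt(362.96)
c = 19.0515
19.0515 m


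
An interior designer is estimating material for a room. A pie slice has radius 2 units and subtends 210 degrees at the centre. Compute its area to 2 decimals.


Shape: circular sector
Radius r = 2 units, Angle = 210 degrees
Formula: A = (angle/360) * pi * r^2
r^2 = 4
Fraction of circle = 210/360
A = (210/360) * pi * 4
A = 2.333333 * pi
A = 7.33
7.33 units^2


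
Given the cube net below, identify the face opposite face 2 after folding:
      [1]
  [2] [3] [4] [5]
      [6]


Net: cross layout. Take square 3 as the base (bottom).
Fold the four squares in the horizontal row up around 3: 2 -> left, 4 -> right, 5 wraps to the top.
Fold 1 and 6 up from 3: 1 -> back, 6 -> front.
Opposite pairs are therefore: (1, 6), (2, 4), (3, 5).
Face 2 is opposite face 4.
face 4


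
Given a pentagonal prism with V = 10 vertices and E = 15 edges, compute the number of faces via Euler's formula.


Polyhedron: pentagonal prism
Euler's formula for convex polyhedra: V - E + F = 2
Given: V = 10 vertices and E = 15 edges
Solve for F:
F = 2 + E - V = 2 + 15 - 10 = 7
7 faces


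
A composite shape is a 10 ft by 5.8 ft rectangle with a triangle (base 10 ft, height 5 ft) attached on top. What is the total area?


Composite shape: rectangle + triangle
Rectangle area = 10 * 5.8 = 58
Triangle area = 0.5 * 10 * 5 = 25
Total = 58 + 25
Total = 83
83 ft^2


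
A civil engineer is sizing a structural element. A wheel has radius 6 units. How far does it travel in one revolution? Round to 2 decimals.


Shape: circle
Radius r = 6 units
Formula: C = 2 * pi * r
C = 2 * pi * 6
C = 12 * pi
C = 37.7
37.7 units


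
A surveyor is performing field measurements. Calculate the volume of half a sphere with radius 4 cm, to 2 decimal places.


Shape: hemisphere (half of a sphere)
Radius r = 4 cm
Formula: V = (1/2) * (4/3) * pi * r^3 = (2/3) * pi * r^3
r^3 = 64
(2/3) * 64 = 42.666667
V = 42.666667 * pi
V = 134.04
134.04 cm^3


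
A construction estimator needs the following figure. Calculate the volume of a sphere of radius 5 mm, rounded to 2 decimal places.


Shape: sphere
Radius r = 5 mm
Formula: V = (4/3) * pi * r^3
r^3 = 125
(4/3) * 125 = 166.666667
V = 166.666667 * pi
V = 523.6
523.6 mm^3


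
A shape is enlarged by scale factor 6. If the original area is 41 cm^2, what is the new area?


Linear scale factor k = 6
Original area = 41 cm^2
Rule: under a linear scaling by k, areas scale by k^2.
k^2 = 6^2 = 36
New area = 41 * 36
New area = 1476
1476 cm^2


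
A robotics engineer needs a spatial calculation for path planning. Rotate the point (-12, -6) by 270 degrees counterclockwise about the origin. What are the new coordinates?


Transformation: rotation about the origin
Original point: (-12, -6)
Rule for 270 deg counterclockwise: (x, y) -> (y, -x)
Apply: (-12, -6) -> (-6, 12)
(-6, 12)


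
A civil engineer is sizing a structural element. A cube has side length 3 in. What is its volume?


Shape: cube
Side s = 3 in
Formula: V = s^3
V = 3 * 3 * 3
V = 9 * 3
V = 27
27 in^3


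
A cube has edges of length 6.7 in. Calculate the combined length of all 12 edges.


Shape: cube
Side s = 6.7 in
A cube has 12 edges, all equal.
Formula: total edge length = 12 * s
Total = 12 * 6.7
Total = 80.4
80.4 in


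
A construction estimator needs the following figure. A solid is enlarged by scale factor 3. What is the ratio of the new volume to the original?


Linear scale factor k = 3
Rule: under a linear scaling by k, volumes scale by k^3.
k^3 = 3 * 3 * 3
k^3 = 9 * 3
k^3 = 27
Volume scales by a factor of 27.
27 (dimensionless)


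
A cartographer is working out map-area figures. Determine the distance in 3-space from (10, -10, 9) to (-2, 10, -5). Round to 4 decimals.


3D distance between two points
P1 = (10, -10, 9), P2 = (-2, 10, -5)
Formula: d = sqrt((x2-x1)^2 + (y2-y1)^2 + (z2-z1)^2)
dx = -2 - 10 = -12
dy = 10 - -10 = 20
dz = -5 - 9 = -14
dx^2 + dy^2 + dz^2 = 144 + 400 + 196 = 740
d = sqrt(740)
d = 27.2029
27.2029 units


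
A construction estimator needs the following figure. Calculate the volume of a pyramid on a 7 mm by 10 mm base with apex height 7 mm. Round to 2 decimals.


Shape: rectangular pyramid
Base: 7 mm x 10 mm, Height h = 7 mm
Formula: V = (1/3) * base_area * h
base_area = 7 * 10 = 70
base_area * h = 70 * 7 = 490
V = 490 / 3
V = 163.33
163.33 mm^3


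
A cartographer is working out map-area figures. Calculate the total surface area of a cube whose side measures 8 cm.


Shape: cube
Side s = 8 cm
A cube has 6 square faces.
Formula: SA = 6 * s^2
s^2 = 64
SA = 6 * 64
SA = 384
384 cm^2


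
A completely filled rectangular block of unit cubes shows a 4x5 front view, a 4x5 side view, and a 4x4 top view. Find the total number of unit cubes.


Orthographic views of a solid rectangular block:
Front view 4 x 5 -> length = 4, height = 5
Side view 4 x 5 -> width = 4, height = 5 (consistent)
Top view 4 x 4 -> confirms length = 4, width = 4
The block is 4 x 4 x 5.
Total unit cubes = 4 * 4 * 5 = 80
80 unit cubes


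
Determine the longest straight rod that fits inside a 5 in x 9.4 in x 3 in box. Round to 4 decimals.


Shape: rectangular box (space diagonal)
l = 5 in, w = 9.4 in, h = 3 in
Visualize: the diagonal of the base, then a right triangle with that diagonal and the height.
Formula: d = sqrt(l^2 + w^2 + h^2)
l^2 + w^2 + h^2 = 25 + 88.36 + 9 = 122.36
d = sqrt(122.36)
d = 11.0616
11.0616 in


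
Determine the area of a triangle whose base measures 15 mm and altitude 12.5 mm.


Shape: triangle
Base b = 15 mm, Height h = 12.5 mm
Formula: A = (1/2) * b * h
A = 0.5 * 15 * 12.5
A = 0.5 * 187.5
A = 93.75
93.75 mm^2


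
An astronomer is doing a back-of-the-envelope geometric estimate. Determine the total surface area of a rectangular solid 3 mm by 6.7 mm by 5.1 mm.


Shape: rectangular prism
l = 3 mm, w = 6.7 mm, h = 5.1 mm
Formula: SA = 2(lw + lh + wh)
lw = 20.1, lh = 15.3, wh = 34.17
lw + lh + wh = 69.57
SA = 2 * 69.57
SA = 139.14
139.14 mm^2


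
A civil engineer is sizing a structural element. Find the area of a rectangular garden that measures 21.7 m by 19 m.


Shape: rectangle
Length l = 21.7 m, Width w = 19 m
Formula: A = l * w
A = 21.7 * 19
A = 412.3
412.3 m^2


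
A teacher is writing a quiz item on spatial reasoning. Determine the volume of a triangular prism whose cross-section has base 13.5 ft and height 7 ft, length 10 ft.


Shape: triangular prism
Triangle base = 13.5 ft, triangle height = 7 ft, prism length L = 10 ft
Formula: V = (1/2 * b * h_tri) * L
Cross-section area = 0.5 * 13.5 * 7 = 47.25
V = 47.25 * 10
V = 472.5
472.5 ft^3


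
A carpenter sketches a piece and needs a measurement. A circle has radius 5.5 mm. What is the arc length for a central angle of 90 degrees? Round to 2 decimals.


Shape: circular arc
Radius r = 5.5 mm, Angle = 90 degrees
Formula: L = (angle/360) * 2 * pi * r
2 * pi * r = 11 * pi
L = (90/360) * 11 * pi
L = 2.75 * pi
L = 8.64
8.64 mm


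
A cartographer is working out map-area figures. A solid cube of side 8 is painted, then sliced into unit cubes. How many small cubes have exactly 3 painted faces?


Large cube: 8 x 8 x 8, cut into unit cubes.
Cubes with 3 painted faces are at the corners. A cube always has 8 corners.
Count = 8
8 unit cubes


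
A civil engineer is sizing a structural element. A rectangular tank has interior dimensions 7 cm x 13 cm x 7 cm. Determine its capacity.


Shape: rectangular prism
l = 7 cm, w = 13 cm, h = 7 cm
Formula: V = l * w * h
V = 7 * 13 * 7
V = 91 * 7
V = 637
637 cm^3


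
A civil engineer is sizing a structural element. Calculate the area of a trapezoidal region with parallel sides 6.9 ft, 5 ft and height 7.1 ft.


Shape: trapezoid
Parallel sides a = 6.9 ft, b = 5 ft; Height h = 7.1 ft
Formula: A = (a + b) * h / 2
a + b = 6.9 + 5 = 11.9
A = 11.9 * 7.1 / 2
A = 84.49 / 2
A = 42.245
42.245 ft^2


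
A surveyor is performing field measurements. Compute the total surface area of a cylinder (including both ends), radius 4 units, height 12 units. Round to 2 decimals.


Shape: closed cylinder
Radius r = 4 units, Height h = 12 units
Formula: SA = 2*pi*r^2 + 2*pi*r*h = 2*pi*r*(r + h)
r + h = 16
2 * r * (r + h) = 2 * 4 * 16 = 128
SA = 128 * pi
SA = 402.12
402.12 units^2


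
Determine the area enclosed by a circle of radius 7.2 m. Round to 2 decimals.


Shape: circle
Radius r = 7.2 m
Formula: A = pi * r^2
r^2 = 7.2^2 = 51.84
A = pi * 51.84
A = 162.86
162.86 m^2


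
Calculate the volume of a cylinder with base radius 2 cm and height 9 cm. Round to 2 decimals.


Shape: cylinder
Radius r = 2 cm, Height h = 9 cm
Formula: V = pi * r^2 * h
r^2 = 4
V = pi * 4 * 9
V = 36 * pi
V = 113.1
113.1 cm^3


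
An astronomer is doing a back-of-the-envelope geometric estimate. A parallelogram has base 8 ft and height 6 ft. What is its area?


Shape: parallelogram
Base b = 8 ft, Height h = 6 ft
Formula: A = b * h
A = 8 * 6
A = 48
48 ft^2


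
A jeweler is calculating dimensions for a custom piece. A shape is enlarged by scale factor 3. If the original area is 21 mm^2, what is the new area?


Linear scale factor k = 3
Original area = 21 mm^2
Rule: under a linear scaling by k, areas scale by k^2.
k^2 = 3^2 = 9
New area = 21 * 9
New area = 189
189 mm^2


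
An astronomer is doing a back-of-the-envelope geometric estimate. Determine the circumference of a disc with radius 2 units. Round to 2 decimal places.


Shape: circle
Radius r = 2 units
Formula: C = 2 * pi * r
C = 2 * pi * 2
C = 4 * pi
C = 12.57
12.57 units


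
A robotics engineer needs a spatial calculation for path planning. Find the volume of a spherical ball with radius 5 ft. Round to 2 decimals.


Shape: sphere
Radius r = 5 ft
Formula: V = (4/3) * pi * r^3
r^3 = 125
(4/3) * 125 = 166.666667
V = 166.666667 * pi
V = 523.6
523.6 ft^3


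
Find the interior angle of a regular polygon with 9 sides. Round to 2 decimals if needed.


Shape: regular nonagon (9 sides)
Formula: interior angle = (n - 2) * 180 / n
(n - 2) = 7
(n - 2) * 180 = 1260
angle = 1260 / 9
angle = 140
140 degrees


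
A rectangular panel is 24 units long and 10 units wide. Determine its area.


Shape: rectangle
Length l = 24 units, Width w = 10 units
Formula: A = l * w
A = 24 * 10
A = 240
240 units^2


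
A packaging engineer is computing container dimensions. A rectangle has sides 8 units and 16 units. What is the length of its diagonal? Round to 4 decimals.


Shape: rectangle (diagonal via Pythagoras)
Sides: 8 units and 16 units
Formula: d = sqrt(l^2 + w^2)
l^2 = 64, w^2 = 256
l^2 + w^2 = 320
d = sqrt(320)
d = 17.8885
17.8885 units


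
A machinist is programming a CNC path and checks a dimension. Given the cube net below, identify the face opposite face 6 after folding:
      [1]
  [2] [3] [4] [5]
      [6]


Net: cross layout. Take square 3 as the base (bottom).
Fold the four squares in the horizontal row up around 3: 2 -> left, 4 -> right, 5 wraps to the top.
Fold 1 and 6 up from 3: 1 -> back, 6 -> front.
Opposite pairs are therefore: (1, 6), (2, 4), (3, 5).
Face 6 is opposite face 1.
face 1


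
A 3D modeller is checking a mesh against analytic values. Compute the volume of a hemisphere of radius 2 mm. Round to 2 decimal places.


Shape: hemisphere (half of a sphere)
Radius r = 2 mm
Formula: V = (1/2) * (4/3) * pi * r^3 = (2/3) * pi * r^3
r^3 = 8
(2/3) * 8 = 5.333333
V = 5.333333 * pi
V = 16.76
16.76 mm^3


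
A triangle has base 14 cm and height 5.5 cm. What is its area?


Shape: triangle
Base b = 14 cm, Height h = 5.5 cm
Formula: A = (1/2) * b * h
A = 0.5 * 14 * 5.5
A = 0.5 * 77
A = 38.5
38.5 cm^2


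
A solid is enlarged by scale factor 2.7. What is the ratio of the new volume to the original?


Linear scale factor k = 2.7
Rule: under a linear scaling by k, volumes scale by k^3.
k^3 = 2.7 * 2.7 * 2.7
k^3 = 7.29 * 2.7
k^3 = 19.683
Volume scales by a factor of 19.683.
19.683 (dimensionless)


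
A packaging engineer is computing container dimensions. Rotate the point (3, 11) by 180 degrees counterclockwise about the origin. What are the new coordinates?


Transformation: rotation about the origin
Original point: (3, 11)
Rule for 180 deg: (x, y) -> (-x, -y)
Apply: (3, 11) -> (-3, -11)
(-3, -11)


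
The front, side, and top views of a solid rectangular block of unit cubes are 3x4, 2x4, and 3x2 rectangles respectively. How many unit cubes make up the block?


Orthographic views of a solid rectangular block:
Front view 3 x 4 -> length = 3, height = 4
Side view 2 x 4 -> width = 2, height = 4 (consistent)
Top view 3 x 2 -> confirms length = 3, width = 2
The block is 3 x 2 x 4.
Total unit cubes = 3 * 2 * 4 = 24
24 unit cubes


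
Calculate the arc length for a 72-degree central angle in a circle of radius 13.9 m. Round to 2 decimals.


Shape: circular arc
Radius r = 13.9 m, Angle = 72 degrees
Formula: L = (angle/360) * 2 * pi * r
2 * pi * r = 27.8 * pi
L = (72/360) * 27.8 * pi
L = 5.56 * pi
L = 17.47
17.47 m


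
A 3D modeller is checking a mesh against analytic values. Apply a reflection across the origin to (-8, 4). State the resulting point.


Transformation: reflection
Original point: (-8, 4)
Rule for reflection through the origin: (x, y) -> (-x, -y)
Apply: (-8, 4) -> (8, -4)
(8, -4)


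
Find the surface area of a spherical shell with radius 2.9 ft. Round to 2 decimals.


Shape: sphere
Radius r = 2.9 ft
Formula: SA = 4 * pi * r^2
r^2 = 8.41
SA = 4 * pi * 8.41
SA = 33.64 * pi
SA = 105.68
105.68 ft^2


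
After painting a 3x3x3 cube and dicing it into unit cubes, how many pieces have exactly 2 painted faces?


Large cube: 3 x 3 x 3, cut into unit cubes.
n = 3, so n - 2 = 1
Cubes with 2 painted faces lie along the edges, excluding corners.
A cube has 12 edges; each contributes (n - 2) = 1 such cubes.
Count = 12 * 1 = 12
12 unit cubes


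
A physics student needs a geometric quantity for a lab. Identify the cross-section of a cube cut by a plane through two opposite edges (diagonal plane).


Solid: cube
Cutting plane: through two opposite edges (diagonal plane)
Visualize the intersection of the plane with the solid's surface.
The boundary of the cut region is a rectangle.
rectangle


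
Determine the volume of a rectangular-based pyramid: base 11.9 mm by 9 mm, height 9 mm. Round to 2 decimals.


Shape: rectangular pyramid
Base: 11.9 mm x 9 mm, Height h = 9 mm
Formula: V = (1/3) * base_area * h
base_area = 11.9 * 9 = 107.1
base_area * h = 107.1 * 9 = 963.9
V = 963.9 / 3
V = 321.3
321.3 mm^3


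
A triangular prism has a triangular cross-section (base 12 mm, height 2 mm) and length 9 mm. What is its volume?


Shape: triangular prism
Triangle base = 12 mm, triangle height = 2 mm, prism length L = 9 mm
Formula: V = (1/2 * b * h_tri) * L
Cross-section area = 0.5 * 12 * 2 = 12
V = 12 * 9
V = 108
108 mm^3


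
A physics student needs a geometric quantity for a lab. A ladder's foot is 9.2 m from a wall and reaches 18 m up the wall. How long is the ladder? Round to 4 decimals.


Shape: right triangle
Legs a = 9.2 m, b = 18 m
Formula: c = sqrt(a^2 + b^2)
a^2 = 84.64, b^2 = 324
a^2 + b^2 = 408.64
c = sqrt(408.64)
c = 20.2148
20.2148 m


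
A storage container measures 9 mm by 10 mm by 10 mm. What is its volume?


Shape: rectangular prism
l = 9 mm, w = 10 mm, h = 10 mm
Formula: V = l * w * h
V = 9 * 10 * 10
V = 90 * 10
V = 900
900 mm^3


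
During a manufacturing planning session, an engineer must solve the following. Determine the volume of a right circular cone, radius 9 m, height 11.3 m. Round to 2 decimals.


Shape: cone
Radius r = 9 m, Height h = 11.3 m
Formula: V = (1/3) * pi * r^2 * h
r^2 = 81
pi * r^2 * h = pi * 81 * 11.3 = 915.3 * pi
V = 915.3 * pi / 3
V = 958.5
958.5 m^3


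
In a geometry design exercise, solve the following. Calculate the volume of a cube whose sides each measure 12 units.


Shape: cube
Side s = 12 units
Formula: V = s^3
V = 12 * 12 * 12
V = 144 * 12
V = 1728
1728 units^3


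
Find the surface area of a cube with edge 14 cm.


Shape: cube
Side s = 14 cm
A cube has 6 square faces.
Formula: SA = 6 * s^2
s^2 = 196
SA = 6 * 196
SA = 1176
1176 cm^2


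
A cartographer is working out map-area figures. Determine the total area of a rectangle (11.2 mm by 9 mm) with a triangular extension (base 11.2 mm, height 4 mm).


Composite shape: rectangle + triangle
Rectangle area = 11.2 * 9 = 100.8
Triangle area = 0.5 * 11.2 * 4 = 22.4
Total = 100.8 + 22.4
Total = 123.2
123.2 mm^2


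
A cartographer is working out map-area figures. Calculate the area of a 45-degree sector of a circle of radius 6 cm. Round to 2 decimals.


Shape: circular sector
Radius r = 6 cm, Angle = 45 degrees
Formula: A = (angle/360) * pi * r^2
r^2 = 36
Fraction of circle = 45/360
A = (45/360) * pi * 36
A = 4.5 * pi
A = 14.14
14.14 cm^2


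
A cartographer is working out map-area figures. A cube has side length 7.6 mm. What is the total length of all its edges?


Shape: cube
Side s = 7.6 mm
A cube has 12 edges, all equal.
Formula: total edge length = 12 * s
Total = 12 * 7.6
Total = 91.2
91.2 mm


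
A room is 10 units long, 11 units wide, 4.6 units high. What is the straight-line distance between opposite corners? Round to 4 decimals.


Shape: rectangular box (space diagonal)
l = 10 units, w = 11 units, h = 4.6 units
Visualize: the diagonal of the base, then a right triangle with that diagonal and the height.
Formula: d = sqrt(l^2 + w^2 + h^2)
l^2 + w^2 + h^2 = 100 + 121 + 21.16 = 242.16
d = sqrt(242.16)
d = 15.5615
15.5615 units


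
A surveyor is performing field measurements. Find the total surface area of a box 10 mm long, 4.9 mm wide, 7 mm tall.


Shape: rectangular prism
l = 10 mm, w = 4.9 mm, h = 7 mm
Formula: SA = 2(lw + lh + wh)
lw = 49, lh = 70, wh = 34.3
lw + lh + wh = 153.3
SA = 2 * 153.3
SA = 306.6
306.6 mm^2


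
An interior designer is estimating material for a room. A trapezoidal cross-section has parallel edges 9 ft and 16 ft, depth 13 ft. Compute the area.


Shape: trapezoid
Parallel sides a = 9 ft, b = 16 ft; Height h = 13 ft
Formula: A = (a + b) * h / 2
a + b = 9 + 16 = 25
A = 25 * 13 / 2
A = 325 / 2
A = 162.5
162.5 ft^2


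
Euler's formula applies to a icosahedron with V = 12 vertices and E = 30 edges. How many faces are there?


Polyhedron: icosahedron
Euler's formula for convex polyhedra: V - E + F = 2
Given: V = 12 vertices and E = 30 edges
Solve for F:
F = 2 + E - V = 2 + 30 - 12 = 20
20 faces


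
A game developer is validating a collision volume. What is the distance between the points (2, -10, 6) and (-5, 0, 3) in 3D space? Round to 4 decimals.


3D distance between two points
P1 = (2, -10, 6), P2 = (-5, 0, 3)
Formula: d = sqrt((x2-x1)^2 + (y2-y1)^2 + (z2-z1)^2)
dx = -5 - 2 = -7
dy = 0 - -10 = 10
dz = 3 - 6 = -3
dx^2 + dy^2 + dz^2 = 49 + 100 + 9 = 158
d = sqrt(158)
d = 12.5698
12.5698 units


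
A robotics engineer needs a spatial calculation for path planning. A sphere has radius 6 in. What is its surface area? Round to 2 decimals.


Shape: sphere
Radius r = 6 in
Formula: SA = 4 * pi * r^2
r^2 = 36
SA = 4 * pi * 36
SA = 144 * pi
SA = 452.39
452.39 in^2


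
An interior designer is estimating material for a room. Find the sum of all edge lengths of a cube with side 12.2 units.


Shape: cube
Side s = 12.2 units
A cube has 12 edges, all equal.
Formula: total edge length = 12 * s
Total = 12 * 12.2
Total = 146.4
146.4 units


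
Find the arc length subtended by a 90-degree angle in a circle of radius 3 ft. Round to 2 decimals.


Shape: circular arc
Radius r = 3 ft, Angle = 90 degrees
Formula: L = (angle/360) * 2 * pi * r
2 * pi * r = 6 * pi
L = (90/360) * 6 * pi
L = 1.5 * pi
L = 4.71
4.71 ft


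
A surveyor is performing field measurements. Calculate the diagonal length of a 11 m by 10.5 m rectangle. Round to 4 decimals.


Shape: rectangle (diagonal via Pythagoras)
Sides: 11 m and 10.5 m
Formula: d = sqrt(l^2 + w^2)
l^2 = 121, w^2 = 110.25
l^2 + w^2 = 231.25
d = sqrt(231.25)
d = 15.2069
15.2069 m


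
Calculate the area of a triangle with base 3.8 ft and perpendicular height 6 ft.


Shape: triangle
Base b = 3.8 ft, Height h = 6 ft
Formula: A = (1/2) * b * h
A = 0.5 * 3.8 * 6
A = 0.5 * 22.8
A = 11.4
11.4 ft^2


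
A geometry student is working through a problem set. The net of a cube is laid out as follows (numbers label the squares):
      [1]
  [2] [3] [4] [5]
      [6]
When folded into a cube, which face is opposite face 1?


Net: cross layout. Take square 3 as the base (bottom).
Fold the four squares in the horizontal row up around 3: 2 -> left, 4 -> right, 5 wraps to the top.
Fold 1 and 6 up from 3: 1 -> back, 6 -> front.
Opposite pairs are therefore: (1, 6), (2, 4), (3, 5).
Face 1 is opposite face 6.
face 6


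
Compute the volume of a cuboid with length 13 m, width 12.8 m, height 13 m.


Shape: rectangular prism
l = 13 m, w = 12.8 m, h = 13 m
Formula: V = l * w * h
V = 13 * 12.8 * 13
V = 166.4 * 13
V = 2163.2
2163.2 m^3


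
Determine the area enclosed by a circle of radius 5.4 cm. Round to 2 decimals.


Shape: circle
Radius r = 5.4 cm
Formula: A = pi * r^2
r^2 = 5.4^2 = 29.16
A = pi * 29.16
A = 91.61
91.61 cm^2


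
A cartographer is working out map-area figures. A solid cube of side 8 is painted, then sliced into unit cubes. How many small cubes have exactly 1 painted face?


Large cube: 8 x 8 x 8, cut into unit cubes.
n = 8, so n - 2 = 6
Cubes with 1 painted face lie in the interior of each face.
A cube has 6 faces; each contributes (n - 2)^2 = 36 such cubes.
Count = 6 * 36 = 216
216 unit cubes


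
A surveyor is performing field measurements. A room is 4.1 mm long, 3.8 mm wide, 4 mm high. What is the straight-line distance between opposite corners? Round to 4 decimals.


Shape: rectangular box (space diagonal)
l = 4.1 mm, w = 3.8 mm, h = 4 mm
Visualize: the diagonal of the base, then a right triangle with that diagonal and the height.
Formula: d = sqrt(l^2 + w^2 + h^2)
l^2 + w^2 + h^2 = 16.81 + 14.44 + 16 = 47.25
d = sqrt(47.25)
d = 6.8739
6.8739 mm


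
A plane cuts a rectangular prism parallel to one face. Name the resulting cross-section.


Solid: rectangular prism
Cutting plane: parallel to one face
Visualize the intersection of the plane with the solid's surface.
The boundary of the cut region is a rectangle.
rectangle


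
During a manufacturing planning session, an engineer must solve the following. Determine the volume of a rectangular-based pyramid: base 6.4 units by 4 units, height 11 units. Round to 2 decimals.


Shape: rectangular pyramid
Base: 6.4 units x 4 units, Height h = 11 units
Formula: V = (1/3) * base_area * h
base_area = 6.4 * 4 = 25.6
base_area * h = 25.6 * 11 = 281.6
V = 281.6 / 3
V = 93.87
93.87 units^3


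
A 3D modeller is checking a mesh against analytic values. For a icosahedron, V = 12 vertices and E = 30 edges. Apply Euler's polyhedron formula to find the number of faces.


Polyhedron: icosahedron
Euler's formula for convex polyhedra: V - E + F = 2
Given: V = 12 vertices and E = 30 edges
Solve for F:
F = 2 + E - V = 2 + 30 - 12 = 20
20 faces


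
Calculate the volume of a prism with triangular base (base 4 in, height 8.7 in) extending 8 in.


Shape: triangular prism
Triangle base = 4 in, triangle height = 8.7 in, prism length L = 8 in
Formula: V = (1/2 * b * h_tri) * L
Cross-section area = 0.5 * 4 * 8.7 = 17.4
V = 17.4 * 8
V = 139.2
139.2 in^3


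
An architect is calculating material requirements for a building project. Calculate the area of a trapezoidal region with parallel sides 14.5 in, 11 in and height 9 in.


Shape: trapezoid
Parallel sides a = 14.5 in, b = 11 in; Height h = 9 in
Formula: A = (a + b) * h / 2
a + b = 14.5 + 11 = 25.5
A = 25.5 * 9 / 2
A = 229.5 / 2
A = 114.75
114.75 in^2


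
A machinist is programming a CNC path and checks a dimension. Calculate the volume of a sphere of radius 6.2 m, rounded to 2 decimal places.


Shape: sphere
Radius r = 6.2 m
Formula: V = (4/3) * pi * r^3
r^3 = 238.328
(4/3) * 238.328 = 317.770667
V = 317.770667 * pi
V = 998.31
998.31 m^3


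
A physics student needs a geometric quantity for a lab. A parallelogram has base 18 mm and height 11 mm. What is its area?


Shape: parallelogram
Base b = 18 mm, Height h = 11 mm
Formula: A = b * h
A = 18 * 11
A = 198
198 mm^2


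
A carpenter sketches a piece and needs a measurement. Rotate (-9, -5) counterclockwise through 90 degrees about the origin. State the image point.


Transformation: rotation about the origin
Original point: (-9, -5)
Rule for 90 deg counterclockwise: (x, y) -> (-y, x)
Apply: (-9, -5) -> (5, -9)
(5, -9)


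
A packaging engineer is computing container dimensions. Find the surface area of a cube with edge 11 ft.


Shape: cube
Side s = 11 ft
A cube has 6 square faces.
Formula: SA = 6 * s^2
s^2 = 121
SA = 6 * 121
SA = 726
726 ft^2


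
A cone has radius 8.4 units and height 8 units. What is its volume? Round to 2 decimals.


Shape: cone
Radius r = 8.4 units, Height h = 8 units
Formula: V = (1/3) * pi * r^2 * h
r^2 = 70.56
pi * r^2 * h = pi * 70.56 * 8 = 564.48 * pi
V = 564.48 * pi / 3
V = 591.12
591.12 units^3


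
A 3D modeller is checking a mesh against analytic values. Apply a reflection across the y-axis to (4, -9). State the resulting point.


Transformation: reflection
Original point: (4, -9)
Rule for reflection over the y-axis: (x, y) -> (-x, y)
Apply: (4, -9) -> (-4, -9)
(-4, -9)


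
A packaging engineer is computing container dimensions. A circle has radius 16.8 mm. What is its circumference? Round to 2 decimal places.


Shape: circle
Radius r = 16.8 mm
Formula: C = 2 * pi * r
C = 2 * pi * 16.8
C = 33.6 * pi
C = 105.56
105.56 mm
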